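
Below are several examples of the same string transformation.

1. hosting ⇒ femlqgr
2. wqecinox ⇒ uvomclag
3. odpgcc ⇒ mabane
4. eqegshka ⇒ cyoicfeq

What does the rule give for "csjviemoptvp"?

Each output is the input with this applied: shift every letter 2 places backward in the alphabet (wrapping around), then take characters alternately from the front and the back (1st, last, 2nd, 2nd-last, ...).
Applying both steps to "csjviemoptvp": "aqhtgckmnrtn", then "anqthrtngmck".

anqthrtngmck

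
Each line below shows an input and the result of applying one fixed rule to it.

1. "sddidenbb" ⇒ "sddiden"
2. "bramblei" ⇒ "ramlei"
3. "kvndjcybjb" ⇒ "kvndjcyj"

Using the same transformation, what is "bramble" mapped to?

Rule — remove every "b".
"bramble" → "ramle".

ramle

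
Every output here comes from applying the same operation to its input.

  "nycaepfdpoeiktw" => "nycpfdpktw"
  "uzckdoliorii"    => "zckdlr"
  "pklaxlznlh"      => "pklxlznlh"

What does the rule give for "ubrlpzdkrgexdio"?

brlpzdkrgxd

The rule is to remove every vowel.
Doing the same to "ubrlpzdkrgexdio": "brlpzdkrgxd".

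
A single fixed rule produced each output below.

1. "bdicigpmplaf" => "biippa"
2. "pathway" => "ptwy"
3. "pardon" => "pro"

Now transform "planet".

The rule is to keep every other character starting from the first (positions 1st, 3rd, 5th, ...).
Doing the same to "planet": "pae".

pae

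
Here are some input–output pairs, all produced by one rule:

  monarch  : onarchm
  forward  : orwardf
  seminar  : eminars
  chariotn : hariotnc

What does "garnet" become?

What's happening: move the first character to the end.
For "garnet" the result is "arnetg".

arnetg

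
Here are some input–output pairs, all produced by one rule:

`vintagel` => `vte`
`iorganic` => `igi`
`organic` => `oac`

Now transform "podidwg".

The rule is to keep one character in every 3, starting at position 1 (positions 1st, 4th, 7th, ...).
Applying that to "podidwg" gives "pig".

pig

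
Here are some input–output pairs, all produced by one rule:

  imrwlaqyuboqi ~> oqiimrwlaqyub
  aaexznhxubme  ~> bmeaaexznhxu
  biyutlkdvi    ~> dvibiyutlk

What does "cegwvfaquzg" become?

uzgcegwvfaq

The pattern: move the last 3 characters to the front (rotate right by 3).
"cegwvfaquzg" → "uzgcegwvfaq".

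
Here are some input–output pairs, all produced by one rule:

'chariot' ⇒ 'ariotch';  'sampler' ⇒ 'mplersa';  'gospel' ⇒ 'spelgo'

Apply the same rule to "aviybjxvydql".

The rule is to move the first 2 characters to the end (rotate left by 2).
So "aviybjxvydql" becomes "iybjxvydqlav".

iybjxvydqlav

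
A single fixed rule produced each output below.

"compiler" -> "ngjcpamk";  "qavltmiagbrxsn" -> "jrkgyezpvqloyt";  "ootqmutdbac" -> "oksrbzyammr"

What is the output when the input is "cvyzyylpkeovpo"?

xwwjnicmtnmatw

Looking at the pairs, the operation is to move the first 3 characters to the end (rotate left by 3), then shift every letter 2 places backward in the alphabet (wrapping around).
For "cvyzyylpkeovpo" the result is "xwwjnicmtnmatw".
(Check on "qavltmiagbrxsn": → "ltmiagbrxsnqav" → "jrkgyezpvqloyt" ✓)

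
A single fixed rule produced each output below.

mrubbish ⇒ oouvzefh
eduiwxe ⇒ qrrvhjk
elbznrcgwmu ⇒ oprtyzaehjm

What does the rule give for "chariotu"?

npuvbegh

Rule — sort the characters into alphabetical order, then shift every letter 13 places forward in the alphabet (wrapping around) — i.e. ROT13.
"chariotu" → "achiortu" → "npuvbegh".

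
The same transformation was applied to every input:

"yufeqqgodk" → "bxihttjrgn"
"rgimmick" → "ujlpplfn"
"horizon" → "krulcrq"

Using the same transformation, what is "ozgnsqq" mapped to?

rcjqvtt

Rule — shift every letter 3 places forward in the alphabet (wrapping around).
For "ozgnsqq" the result is "rcjqvtt".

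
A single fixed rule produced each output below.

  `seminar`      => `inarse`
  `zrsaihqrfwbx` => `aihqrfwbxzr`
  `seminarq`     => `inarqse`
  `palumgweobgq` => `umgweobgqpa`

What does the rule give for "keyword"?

wordke

The pattern: move the first 3 characters to the end (rotate left by 3), then delete the last character.
On "keyword": the first step gives "wordkey", and the second then gives "wordke".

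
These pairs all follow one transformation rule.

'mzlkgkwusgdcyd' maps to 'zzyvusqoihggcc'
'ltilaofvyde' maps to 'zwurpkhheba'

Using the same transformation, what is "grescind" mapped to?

Rule — shift every letter 4 places backward in the alphabet (wrapping around), then sort the characters into reverse alphabetical order.
On "grescind": the first step gives "cnaoyejz", and the second then gives "zyonjeca".

zyonjeca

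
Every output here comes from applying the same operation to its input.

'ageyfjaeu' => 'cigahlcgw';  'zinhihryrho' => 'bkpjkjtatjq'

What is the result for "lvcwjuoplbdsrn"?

Each output is the input with this applied: shift every letter 2 places forward in the alphabet (wrapping around).
So "lvcwjuoplbdsrn" becomes "nxeylwqrndfutp".

nxeylwqrndfutp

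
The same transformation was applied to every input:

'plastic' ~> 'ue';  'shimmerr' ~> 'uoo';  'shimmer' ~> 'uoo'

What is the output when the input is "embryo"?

Rule — shift every letter 2 places forward in the alphabet (wrapping around), then keep only the vowels.
Starting from "embryo": after the first operation, "godtaq"; after the second, "oa".

oa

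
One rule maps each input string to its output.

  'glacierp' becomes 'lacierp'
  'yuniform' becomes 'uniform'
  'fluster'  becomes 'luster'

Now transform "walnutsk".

alnutsk

Looking at the pairs, the operation is to delete the first character.
On "walnutsk" that produces "alnutsk".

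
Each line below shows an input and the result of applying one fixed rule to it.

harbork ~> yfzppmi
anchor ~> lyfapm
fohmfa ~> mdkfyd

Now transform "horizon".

In each case the input is transformed by: shift every letter 2 places backward in the alphabet (wrapping around), then swap each adjacent pair of characters (1↔2, 3↔4, ...).
Working it through for "horizon": intermediate "fmpgxml", final "mfgpmxl".

mfgpmxl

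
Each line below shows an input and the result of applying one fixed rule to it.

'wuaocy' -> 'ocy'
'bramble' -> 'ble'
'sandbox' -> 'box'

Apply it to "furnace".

ace

What's happening: keep only the last 3 characters.
For "furnace" the result is "ace".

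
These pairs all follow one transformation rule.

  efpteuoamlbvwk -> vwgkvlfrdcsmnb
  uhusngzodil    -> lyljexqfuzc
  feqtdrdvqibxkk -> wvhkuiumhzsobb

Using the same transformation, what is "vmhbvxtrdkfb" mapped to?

The rule is to shift every letter 9 places backward in the alphabet (wrapping around).
Applying that to "vmhbvxtrdkfb" gives "mdysmokiubws".

mdysmokiubws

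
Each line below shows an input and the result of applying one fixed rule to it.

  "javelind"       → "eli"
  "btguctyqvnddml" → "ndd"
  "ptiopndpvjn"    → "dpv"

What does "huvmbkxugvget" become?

gvg

The rule is to delete the last 2 characters, then keep only the last 3 characters.
Applying both steps to "huvmbkxugvget": "huvmbkxugvg", then "gvg".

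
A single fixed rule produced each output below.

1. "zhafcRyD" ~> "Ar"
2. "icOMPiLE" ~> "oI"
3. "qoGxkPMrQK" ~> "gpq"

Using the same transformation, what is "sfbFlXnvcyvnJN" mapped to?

BxCN

The rule is to flip the case of every letter, then keep one character in every 3, starting at position 3 (positions 3rd, 6th, 9th, ...).
On "sfbFlXnvcyvnJN": the first step gives "SFBfLxNVCYVNjn", and the second then gives "BxCN".
(Check on "zhafcRyD": → "ZHAFCrYd" → "Ar" ✓)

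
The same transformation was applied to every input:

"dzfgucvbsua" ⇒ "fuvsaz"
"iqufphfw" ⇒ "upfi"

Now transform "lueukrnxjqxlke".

eknjxkl

Each output is the input with this applied: move the first 2 characters to the end (rotate left by 2), then keep every other character starting from the first (positions 1st, 3rd, 5th, ...).
"lueukrnxjqxlke" → "eukrnxjqxlkelu" → "eknjxkl".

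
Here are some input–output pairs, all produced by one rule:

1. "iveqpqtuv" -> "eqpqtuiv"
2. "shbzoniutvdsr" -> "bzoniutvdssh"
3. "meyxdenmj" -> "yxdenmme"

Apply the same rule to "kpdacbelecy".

dacbeleckp

Rule — delete the last character, then move the first 2 characters to the end (rotate left by 2).
On "kpdacbelecy": the first step gives "kpdacbelec", and the second then gives "dacbeleckp".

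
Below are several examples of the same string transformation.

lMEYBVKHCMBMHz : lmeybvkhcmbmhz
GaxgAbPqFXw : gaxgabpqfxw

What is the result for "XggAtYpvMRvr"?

The rule is to convert every letter to lowercase.
"XggAtYpvMRvr" → "xggatypvmrvr".

xggatypvmrvr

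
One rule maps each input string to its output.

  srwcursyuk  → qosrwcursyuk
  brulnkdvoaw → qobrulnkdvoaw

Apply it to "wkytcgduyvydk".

What's happening: prepend "qo".
So "wkytcgduyvydk" becomes "qowkytcgduyvydk".

qowkytcgduyvydk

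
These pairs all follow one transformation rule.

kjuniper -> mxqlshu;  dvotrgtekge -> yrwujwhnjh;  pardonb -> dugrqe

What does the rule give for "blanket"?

Rule — delete the first character, then shift every letter 3 places forward in the alphabet (wrapping around).
Working it through for "blanket": intermediate "lanket", final "odqnhw".

odqnhw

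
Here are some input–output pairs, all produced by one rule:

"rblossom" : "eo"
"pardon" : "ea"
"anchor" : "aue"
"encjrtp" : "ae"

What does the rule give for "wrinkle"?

Rule — shift every letter 13 places forward in the alphabet (wrapping around) — i.e. ROT13, then keep only the vowels.
Starting from "wrinkle": after the first operation, "jevaxyr"; after the second, "ea".

ea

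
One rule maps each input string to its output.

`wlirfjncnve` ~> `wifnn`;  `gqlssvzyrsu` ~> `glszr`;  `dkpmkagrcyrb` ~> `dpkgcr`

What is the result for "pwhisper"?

phse

In each case the input is transformed by: swap each adjacent pair of characters (1↔2, 3↔4, ...), then keep every other character starting from the second (positions 2nd, 4th, 6th, ...).
For "pwhisper", step one produces "wpihpsre"; step two turns that into "phse".
(Check on "dkpmkagrcyrb": → "kdmpakrgycbr" → "dpkgcr" ✓)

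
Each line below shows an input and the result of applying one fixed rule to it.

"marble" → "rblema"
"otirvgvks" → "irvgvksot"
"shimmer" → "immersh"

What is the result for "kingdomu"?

ngdomuki

In each case the input is transformed by: move the first 2 characters to the end (rotate left by 2).
Applying that to "kingdomu" gives "ngdomuki".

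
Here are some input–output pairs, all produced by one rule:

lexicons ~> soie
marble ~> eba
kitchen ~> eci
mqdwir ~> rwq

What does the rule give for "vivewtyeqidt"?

tietei

The transformation: keep every other character starting from the second (positions 2nd, 4th, 6th, ...), then reverse the string.
Applying that to "vivewtyeqidt" gives "tietei".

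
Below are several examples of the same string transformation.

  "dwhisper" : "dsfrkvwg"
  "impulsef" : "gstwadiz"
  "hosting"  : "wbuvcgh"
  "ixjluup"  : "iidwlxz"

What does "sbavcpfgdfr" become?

rtfgpojqdtu

Each output is the input with this applied: move the last 3 characters to the front (rotate right by 3), then shift every letter 12 places backward in the alphabet (wrapping around).
"sbavcpfgdfr" → "dfrsbavcpfg" → "rtfgpojqdtu".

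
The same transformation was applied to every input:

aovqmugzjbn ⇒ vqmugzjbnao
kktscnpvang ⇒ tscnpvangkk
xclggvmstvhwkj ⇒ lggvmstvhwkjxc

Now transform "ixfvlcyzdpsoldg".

The pattern: move the first 2 characters to the end (rotate left by 2).
"ixfvlcyzdpsoldg" → "fvlcyzdpsoldgix".

fvlcyzdpsoldgix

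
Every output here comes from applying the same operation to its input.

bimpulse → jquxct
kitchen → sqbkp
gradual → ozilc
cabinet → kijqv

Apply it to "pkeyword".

xsmgew

The transformation: shift every letter 8 places forward in the alphabet (wrapping around), then delete the last 2 characters.
Applying both steps to "pkeyword": "xsmgewzl", then "xsmgew".
(Check on "bimpulse": → "jquxctam" → "jquxct" ✓)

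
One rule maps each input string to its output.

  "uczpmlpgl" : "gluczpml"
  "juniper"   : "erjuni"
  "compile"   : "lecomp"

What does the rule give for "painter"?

What's happening: move the last 2 characters to the front (rotate right by 2), then delete the last character.
On "painter": the first step gives "erpaint", and the second then gives "erpain".

erpain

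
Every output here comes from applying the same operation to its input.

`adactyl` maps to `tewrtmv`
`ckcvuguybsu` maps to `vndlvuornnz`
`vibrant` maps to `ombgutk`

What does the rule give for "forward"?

Looking at the pairs, the operation is to take characters alternately from the front and the back (1st, last, 2nd, 2nd-last, ...), then shift every letter 7 places backward in the alphabet (wrapping around).
For "forward", step one produces "fdorraw"; step two turns that into "ywhkktp".

ywhkktp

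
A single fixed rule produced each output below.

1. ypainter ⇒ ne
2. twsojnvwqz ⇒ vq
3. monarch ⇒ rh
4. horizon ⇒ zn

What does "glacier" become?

ir

Rule — keep every other character starting from the first (positions 1st, 3rd, 5th, ...), then keep only the last 2 characters.
On "glacier" that produces "ir".
(Check on "monarch": → "mnrh" → "rh" ✓)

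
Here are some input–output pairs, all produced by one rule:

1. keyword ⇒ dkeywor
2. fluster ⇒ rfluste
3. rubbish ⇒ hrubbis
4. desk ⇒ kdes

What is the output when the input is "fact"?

tfac

Each output is the input with this applied: move the last character to the front.
For "fact" the result is "tfac".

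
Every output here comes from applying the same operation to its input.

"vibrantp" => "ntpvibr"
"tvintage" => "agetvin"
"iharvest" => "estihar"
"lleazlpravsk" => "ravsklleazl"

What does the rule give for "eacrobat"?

Each output is the input with this applied: swap the front and back halves of the string, then delete the first character.
Applying both steps to "eacrobat": "obateacr", then "bateacr".

bateacr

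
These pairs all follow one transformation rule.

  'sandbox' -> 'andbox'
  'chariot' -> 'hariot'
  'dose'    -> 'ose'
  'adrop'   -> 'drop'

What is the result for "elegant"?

legant

Looking at the pairs, the operation is to delete the first character.
Doing the same to "elegant": "legant".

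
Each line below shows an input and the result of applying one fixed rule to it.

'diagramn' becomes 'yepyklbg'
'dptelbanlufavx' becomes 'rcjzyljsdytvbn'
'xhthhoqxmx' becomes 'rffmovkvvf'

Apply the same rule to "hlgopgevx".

emnectvfj

The rule is to move the first 2 characters to the end (rotate left by 2), then shift every letter 2 places backward in the alphabet (wrapping around).
Working it through for "hlgopgevx": intermediate "gopgevxhl", final "emnectvfj".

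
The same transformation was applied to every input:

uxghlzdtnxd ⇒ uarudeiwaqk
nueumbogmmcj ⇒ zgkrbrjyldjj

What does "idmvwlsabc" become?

The transformation: move the last 2 characters to the front (rotate right by 2), then shift every letter 3 places backward in the alphabet (wrapping around).
"idmvwlsabc" → "bcidmvwlsa" → "yzfajstipx".

yzfajstipx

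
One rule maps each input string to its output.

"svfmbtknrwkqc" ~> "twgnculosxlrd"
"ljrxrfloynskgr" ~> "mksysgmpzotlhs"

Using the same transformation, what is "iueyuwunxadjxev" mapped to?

The pattern: shift every letter 1 place forward in the alphabet (wrapping around).
"iueyuwunxadjxev" → "jvfzvxvoybekyfw".

jvfzvxvoybekyfw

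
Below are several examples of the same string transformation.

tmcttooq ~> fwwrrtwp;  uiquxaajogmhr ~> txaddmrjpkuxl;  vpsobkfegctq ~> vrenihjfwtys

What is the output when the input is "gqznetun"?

cqhwxqjt

The transformation: move the first 2 characters to the end (rotate left by 2), then shift every letter 3 places forward in the alphabet (wrapping around).
For "gqznetun" the result is "cqhwxqjt".
(Check on "tmcttooq": → "cttooqtm" → "fwwrrtwp" ✓)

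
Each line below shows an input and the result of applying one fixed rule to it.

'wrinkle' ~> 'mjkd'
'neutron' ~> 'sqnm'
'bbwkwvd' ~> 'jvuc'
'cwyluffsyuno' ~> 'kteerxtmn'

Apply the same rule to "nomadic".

zchb

Looking at the pairs, the operation is to shift every letter 1 place backward in the alphabet (wrapping around), then delete the first 3 characters.
On "nomadic": the first step gives "mnlzchb", and the second then gives "zchb".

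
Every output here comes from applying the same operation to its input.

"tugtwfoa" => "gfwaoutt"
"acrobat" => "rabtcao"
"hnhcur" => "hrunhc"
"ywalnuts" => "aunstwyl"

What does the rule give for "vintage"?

Rule — swap each adjacent pair of characters (1↔2, 3↔4, ...), then move the first 3 characters to the end (rotate left by 3).
Working it through for "vintage": intermediate "ivtngae", final "ngaeivt".

ngaeivt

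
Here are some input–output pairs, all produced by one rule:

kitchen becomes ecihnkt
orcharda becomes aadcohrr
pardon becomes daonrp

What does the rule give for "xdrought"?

The transformation: sort the characters into alphabetical order, then swap each adjacent pair of characters (1↔2, 3↔4, ...).
Doing the same to "xdrought": "gdohtrxu".

gdohtrxu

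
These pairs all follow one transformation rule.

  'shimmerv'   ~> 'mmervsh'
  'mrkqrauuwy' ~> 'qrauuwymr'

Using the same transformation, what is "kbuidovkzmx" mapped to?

idovkzmxkb

Each output is the input with this applied: move the first 2 characters to the end (rotate left by 2), then delete the first character.
On "kbuidovkzmx": the first step gives "uidovkzmxkb", and the second then gives "idovkzmxkb".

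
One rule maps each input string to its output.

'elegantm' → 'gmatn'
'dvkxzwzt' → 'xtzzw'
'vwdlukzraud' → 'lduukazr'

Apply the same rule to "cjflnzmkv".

lvnkzm

In each case the input is transformed by: delete the first 3 characters, then take characters alternately from the front and the back (1st, last, 2nd, 2nd-last, ...).
For "cjflnzmkv", step one produces "lnzmkv"; step two turns that into "lvnkzm".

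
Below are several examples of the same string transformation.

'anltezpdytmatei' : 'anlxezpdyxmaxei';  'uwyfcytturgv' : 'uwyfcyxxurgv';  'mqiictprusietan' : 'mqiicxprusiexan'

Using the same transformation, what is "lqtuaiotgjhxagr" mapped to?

lqxuaioxgjhxagr

Rule — replace every "t" with "x".
Doing the same to "lqtuaiotgjhxagr": "lqxuaioxgjhxagr".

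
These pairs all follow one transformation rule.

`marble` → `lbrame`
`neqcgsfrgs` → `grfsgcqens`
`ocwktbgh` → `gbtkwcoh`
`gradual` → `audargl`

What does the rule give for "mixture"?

rutxime

What's happening: reverse the string, then move the first character to the end.
Working it through for "mixture": intermediate "erutxim", final "rutxime".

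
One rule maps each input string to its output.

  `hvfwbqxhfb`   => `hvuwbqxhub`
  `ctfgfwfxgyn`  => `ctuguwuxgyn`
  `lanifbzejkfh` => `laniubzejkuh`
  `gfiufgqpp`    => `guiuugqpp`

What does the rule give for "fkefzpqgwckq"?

Each output is the input with this applied: replace every "f" with "u".
Applying that to "fkefzpqgwckq" gives "ukeuzpqgwckq".

ukeuzpqgwckq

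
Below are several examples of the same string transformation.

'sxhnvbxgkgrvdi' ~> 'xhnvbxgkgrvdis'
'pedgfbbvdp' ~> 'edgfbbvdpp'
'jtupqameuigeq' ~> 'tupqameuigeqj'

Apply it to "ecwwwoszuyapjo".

Looking at the pairs, the operation is to move the first character to the end.
Applying that to "ecwwwoszuyapjo" gives "cwwwoszuyapjoe".

cwwwoszuyapjoe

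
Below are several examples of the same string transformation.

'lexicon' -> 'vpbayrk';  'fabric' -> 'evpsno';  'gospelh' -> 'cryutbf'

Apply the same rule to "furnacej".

anprwshe

Each output is the input with this applied: shift every letter 13 places forward in the alphabet (wrapping around) — i.e. ROT13, then move the first 3 characters to the end (rotate left by 3).
Working it through for "furnacej": intermediate "sheanprw", final "anprwshe".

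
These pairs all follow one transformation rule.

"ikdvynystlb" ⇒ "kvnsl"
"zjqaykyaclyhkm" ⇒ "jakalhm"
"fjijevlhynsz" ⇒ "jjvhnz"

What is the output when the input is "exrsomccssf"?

xsmcs

What's happening: keep every other character starting from the second (positions 2nd, 4th, 6th, ...).
On "exrsomccssf" that produces "xsmcs".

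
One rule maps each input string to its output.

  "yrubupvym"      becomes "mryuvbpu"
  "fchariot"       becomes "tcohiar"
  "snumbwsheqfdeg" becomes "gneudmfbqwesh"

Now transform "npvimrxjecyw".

The pattern: take characters alternately from the front and the back (1st, last, 2nd, 2nd-last, ...), then delete the first character.
Starting from "npvimrxjecyw": after the first operation, "nwpyvciemjrx"; after the second, "wpyvciemjrx".

wpyvciemjrx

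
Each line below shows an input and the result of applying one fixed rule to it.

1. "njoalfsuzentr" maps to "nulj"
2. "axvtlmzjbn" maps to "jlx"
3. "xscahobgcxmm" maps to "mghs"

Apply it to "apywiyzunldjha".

The transformation: keep one character in every 3, starting at position 2 (positions 2nd, 5th, 8th, ...), then reverse the string.
Applying both steps to "apywiyzunldjha": "piuda", then "aduip".

aduip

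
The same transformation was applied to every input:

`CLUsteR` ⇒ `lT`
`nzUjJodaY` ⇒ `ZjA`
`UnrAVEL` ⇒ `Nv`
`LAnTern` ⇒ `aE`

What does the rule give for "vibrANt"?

Ia

Rule — keep one character in every 3, starting at position 2 (positions 2nd, 5th, 8th, ...), then flip the case of every letter.
On "vibrANt": the first step gives "iA", and the second then gives "Ia".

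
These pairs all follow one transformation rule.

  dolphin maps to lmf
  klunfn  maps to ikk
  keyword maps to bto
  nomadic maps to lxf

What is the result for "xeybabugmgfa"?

What's happening: keep every other character starting from the second (positions 2nd, 4th, 6th, ...), then shift every letter 3 places backward in the alphabet (wrapping around).
Working it through for "xeybabugmgfa": intermediate "ebbgga", final "byyddx".

byyddx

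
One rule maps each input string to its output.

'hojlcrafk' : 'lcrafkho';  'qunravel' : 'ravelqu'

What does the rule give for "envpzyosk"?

The transformation: move the first 3 characters to the end (rotate left by 3), then delete the last character.
For "envpzyosk", step one produces "pzyoskenv"; step two turns that into "pzyosken".

pzyosken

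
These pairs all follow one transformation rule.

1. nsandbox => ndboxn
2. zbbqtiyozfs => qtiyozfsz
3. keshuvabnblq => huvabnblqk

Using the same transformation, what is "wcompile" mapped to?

The transformation: move the first 3 characters to the end (rotate left by 3), then delete the last 2 characters.
Working it through for "wcompile": intermediate "mpilewco", final "mpilew".

mpilew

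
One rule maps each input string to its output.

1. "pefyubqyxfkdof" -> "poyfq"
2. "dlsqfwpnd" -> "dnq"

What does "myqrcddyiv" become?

Rule — take characters alternately from the front and the back (1st, last, 2nd, 2nd-last, ...), then keep one character in every 3, starting at position 1 (positions 1st, 4th, 7th, ...).
Applying that to "myqrcddyiv" gives "mird".

mird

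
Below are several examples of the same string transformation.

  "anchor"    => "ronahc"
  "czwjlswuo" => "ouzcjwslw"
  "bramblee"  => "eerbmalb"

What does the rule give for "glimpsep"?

pelgmisp

In each case the input is transformed by: move the last 2 characters to the front (rotate right by 2), then swap each adjacent pair of characters (1↔2, 3↔4, ...).
On "glimpsep": the first step gives "epglimps", and the second then gives "pelgmisp".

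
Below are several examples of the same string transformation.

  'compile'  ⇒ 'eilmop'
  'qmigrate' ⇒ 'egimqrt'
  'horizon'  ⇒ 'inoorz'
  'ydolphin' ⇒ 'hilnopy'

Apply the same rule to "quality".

ilqtuy

The pattern: sort the characters into alphabetical order, then delete the first character.
Working it through for "quality": intermediate "ailqtuy", final "ilqtuy".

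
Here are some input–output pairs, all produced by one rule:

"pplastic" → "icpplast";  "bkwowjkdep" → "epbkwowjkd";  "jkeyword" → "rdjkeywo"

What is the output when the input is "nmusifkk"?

kknmusif

The rule is to move the last 2 characters to the front (rotate right by 2).
Doing the same to "nmusifkk": "kknmusif".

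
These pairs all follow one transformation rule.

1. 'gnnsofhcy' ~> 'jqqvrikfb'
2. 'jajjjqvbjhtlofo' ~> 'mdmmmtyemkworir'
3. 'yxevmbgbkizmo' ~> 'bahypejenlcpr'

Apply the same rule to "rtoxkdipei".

uwranglshl

What's happening: shift every letter 3 places forward in the alphabet (wrapping around).
Doing the same to "rtoxkdipei": "uwranglshl".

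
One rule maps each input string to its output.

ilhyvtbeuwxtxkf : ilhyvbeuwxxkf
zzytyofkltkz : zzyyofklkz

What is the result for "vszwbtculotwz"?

Rule — remove every "t".
"vszwbtculotwz" → "vszwbculowz".

vszwbculowz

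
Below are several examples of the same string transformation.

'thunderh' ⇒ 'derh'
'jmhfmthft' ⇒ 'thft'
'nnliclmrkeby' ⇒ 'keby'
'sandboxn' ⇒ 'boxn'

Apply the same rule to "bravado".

Rule — keep only the last 4 characters.
On "bravado" that produces "vado".

vado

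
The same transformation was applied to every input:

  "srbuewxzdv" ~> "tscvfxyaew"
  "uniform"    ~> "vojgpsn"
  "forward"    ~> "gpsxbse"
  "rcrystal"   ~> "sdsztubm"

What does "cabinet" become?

dbcjofu

The pattern: shift every letter 1 place forward in the alphabet (wrapping around).
On "cabinet" that produces "dbcjofu".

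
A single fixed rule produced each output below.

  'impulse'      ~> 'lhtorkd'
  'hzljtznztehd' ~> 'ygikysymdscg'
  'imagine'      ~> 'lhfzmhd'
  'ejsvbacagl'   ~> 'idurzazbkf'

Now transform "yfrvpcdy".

Each output is the input with this applied: swap each adjacent pair of characters (1↔2, 3↔4, ...), then shift every letter 1 place backward in the alphabet (wrapping around).
So "yfrvpcdy" becomes "exuqboxc".

exuqboxc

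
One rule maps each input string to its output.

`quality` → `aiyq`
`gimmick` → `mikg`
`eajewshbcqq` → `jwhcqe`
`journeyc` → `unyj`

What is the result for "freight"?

egtf

Rule — keep every other character starting from the first (positions 1st, 3rd, 5th, ...), then move the first character to the end.
Working it through for "freight": intermediate "fegt", final "egtf".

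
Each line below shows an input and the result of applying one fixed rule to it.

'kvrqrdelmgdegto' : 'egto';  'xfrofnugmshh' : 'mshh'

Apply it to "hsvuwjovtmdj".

Rule — keep only the last 4 characters.
For "hsvuwjovtmdj" the result is "tmdj".

tmdj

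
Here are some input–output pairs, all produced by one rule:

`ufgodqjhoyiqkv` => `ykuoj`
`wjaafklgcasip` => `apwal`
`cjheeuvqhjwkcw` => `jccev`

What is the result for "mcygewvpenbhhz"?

nhmgv

The pattern: keep one character in every 3, starting at position 1 (positions 1st, 4th, 7th, ...), then move the first 3 characters to the end (rotate left by 3).
So "mcygewvpenbhhz" becomes "nhmgv".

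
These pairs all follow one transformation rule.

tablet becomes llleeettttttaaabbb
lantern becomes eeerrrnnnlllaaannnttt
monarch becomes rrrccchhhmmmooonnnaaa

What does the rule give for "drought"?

Rule — move the last 3 characters to the front (rotate right by 3), then repeat every character 3 times.
"drought" → "ghtdrou" → "ggghhhtttdddrrrooouuu".

ggghhhtttdddrrrooouuu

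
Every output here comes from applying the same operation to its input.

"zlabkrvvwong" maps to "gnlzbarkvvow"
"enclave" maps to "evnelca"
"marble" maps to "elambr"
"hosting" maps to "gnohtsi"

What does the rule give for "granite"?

etrgnai

The rule is to move the last 2 characters to the front (rotate right by 2), then swap each adjacent pair of characters (1↔2, 3↔4, ...).
For "granite" the result is "etrgnai".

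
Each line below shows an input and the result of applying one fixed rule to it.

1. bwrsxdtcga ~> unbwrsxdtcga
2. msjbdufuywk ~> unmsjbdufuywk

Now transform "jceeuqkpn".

Rule — prepend "un".
Doing the same to "jceeuqkpn": "unjceeuqkpn".

unjceeuqkpn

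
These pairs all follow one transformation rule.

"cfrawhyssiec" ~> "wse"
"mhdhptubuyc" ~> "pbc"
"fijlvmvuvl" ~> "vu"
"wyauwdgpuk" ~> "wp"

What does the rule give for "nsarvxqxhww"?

The transformation: delete the first 3 characters, then keep one character in every 3, starting at position 2 (positions 2nd, 5th, 8th, ...).
Applying that to "nsarvxqxhww" gives "vxw".

vxw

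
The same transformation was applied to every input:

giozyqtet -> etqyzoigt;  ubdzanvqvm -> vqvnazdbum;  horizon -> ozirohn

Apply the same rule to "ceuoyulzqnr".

nqzluyouecr

The rule is to move the last character to the front, then reverse the string.
Starting from "ceuoyulzqnr": after the first operation, "rceuoyulzqn"; after the second, "nqzluyouecr".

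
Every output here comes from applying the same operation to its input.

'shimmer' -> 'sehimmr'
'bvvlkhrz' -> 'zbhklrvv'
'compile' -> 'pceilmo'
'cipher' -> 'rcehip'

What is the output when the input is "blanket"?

Each output is the input with this applied: sort the characters into alphabetical order, then move the last character to the front.
Working it through for "blanket": intermediate "abeklnt", final "tabekln".

tabekln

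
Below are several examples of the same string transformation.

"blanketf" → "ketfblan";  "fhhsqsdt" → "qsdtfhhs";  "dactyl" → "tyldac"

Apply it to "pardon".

donpar

The rule is to swap the front and back halves of the string.
Doing the same to "pardon": "donpar".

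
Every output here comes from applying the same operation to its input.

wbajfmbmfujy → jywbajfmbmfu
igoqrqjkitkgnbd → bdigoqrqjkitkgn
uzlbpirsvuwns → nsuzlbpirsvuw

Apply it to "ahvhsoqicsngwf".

The pattern: move the last 2 characters to the front (rotate right by 2).
So "ahvhsoqicsngwf" becomes "wfahvhsoqicsng".

wfahvhsoqicsng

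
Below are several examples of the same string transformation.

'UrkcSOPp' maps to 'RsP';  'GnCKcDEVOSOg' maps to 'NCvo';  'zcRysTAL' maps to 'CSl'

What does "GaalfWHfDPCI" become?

AFFc

The transformation: keep one character in every 3, starting at position 2 (positions 2nd, 5th, 8th, ...), then flip the case of every letter.
Working it through for "GaalfWHfDPCI": intermediate "affC", final "AFFc".
(Check on "zcRysTAL": → "csL" → "CSl" ✓)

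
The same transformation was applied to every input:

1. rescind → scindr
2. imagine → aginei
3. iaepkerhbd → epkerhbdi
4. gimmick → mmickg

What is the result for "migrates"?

gratesm

The transformation: move the first 2 characters to the end (rotate left by 2), then delete the last character.
Applying both steps to "migrates": "gratesmi", then "gratesm".
(Check on "rescind": → "scindre" → "scindr" ✓)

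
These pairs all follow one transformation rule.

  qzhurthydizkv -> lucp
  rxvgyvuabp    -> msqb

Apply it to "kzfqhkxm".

fual

What's happening: shift every letter 5 places backward in the alphabet (wrapping around), then keep only the first 4 characters.
Applying both steps to "kzfqhkxm": "fualcfsh", then "fual".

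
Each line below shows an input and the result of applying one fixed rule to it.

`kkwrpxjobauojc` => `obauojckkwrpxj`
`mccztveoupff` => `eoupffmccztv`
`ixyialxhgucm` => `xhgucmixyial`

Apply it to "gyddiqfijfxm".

The pattern: swap the front and back halves of the string.
"gyddiqfijfxm" → "fijfxmgyddiq".

fijfxmgyddiq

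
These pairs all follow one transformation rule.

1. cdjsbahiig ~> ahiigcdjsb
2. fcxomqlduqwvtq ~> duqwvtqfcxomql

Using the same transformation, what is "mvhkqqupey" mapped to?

What's happening: swap the front and back halves of the string.
Doing the same to "mvhkqqupey": "qupeymvhkq".

qupeymvhkq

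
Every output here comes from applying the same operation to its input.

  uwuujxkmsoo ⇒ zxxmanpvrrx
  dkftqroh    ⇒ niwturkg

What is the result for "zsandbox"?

vdqgerac

Each output is the input with this applied: move the first character to the end, then shift every letter 3 places forward in the alphabet (wrapping around).
Applying both steps to "zsandbox": "sandboxz", then "vdqgerac".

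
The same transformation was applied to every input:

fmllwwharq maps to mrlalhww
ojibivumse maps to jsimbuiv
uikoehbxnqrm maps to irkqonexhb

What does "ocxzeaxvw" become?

In each case the input is transformed by: take characters alternately from the front and the back (1st, last, 2nd, 2nd-last, ...), then delete the first 2 characters.
Working it through for "ocxzeaxvw": intermediate "owcvxxzae", final "cvxxzae".

cvxxzae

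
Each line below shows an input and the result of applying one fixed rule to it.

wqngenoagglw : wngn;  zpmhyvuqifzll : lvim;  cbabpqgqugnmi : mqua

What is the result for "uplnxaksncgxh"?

Looking at the pairs, the operation is to keep one character in every 3, starting at position 3 (positions 3rd, 6th, 9th, ...), then swap the first and last characters.
"uplnxaksncgxh" → "lanx" → "xanl".

xanl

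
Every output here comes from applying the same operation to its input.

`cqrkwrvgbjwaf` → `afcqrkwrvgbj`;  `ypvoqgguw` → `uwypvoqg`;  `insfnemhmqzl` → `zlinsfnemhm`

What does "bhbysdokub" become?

ubbhbysdo

Looking at the pairs, the operation is to move the last 3 characters to the front (rotate right by 3), then delete the first character.
"bhbysdokub" → "kubbhbysdo" → "ubbhbysdo".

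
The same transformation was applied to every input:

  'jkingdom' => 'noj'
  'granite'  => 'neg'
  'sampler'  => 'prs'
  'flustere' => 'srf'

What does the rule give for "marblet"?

Rule — keep one character in every 3, starting at position 1 (positions 1st, 4th, 7th, ...), then move the first character to the end.
Working it through for "marblet": intermediate "mbt", final "btm".

btm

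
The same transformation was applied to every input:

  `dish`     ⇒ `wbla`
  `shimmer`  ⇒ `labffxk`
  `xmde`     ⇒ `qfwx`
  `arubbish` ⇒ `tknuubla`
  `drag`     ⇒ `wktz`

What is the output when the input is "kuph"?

dnia

In each case the input is transformed by: shift every letter 7 places backward in the alphabet (wrapping around).
For "kuph" the result is "dnia".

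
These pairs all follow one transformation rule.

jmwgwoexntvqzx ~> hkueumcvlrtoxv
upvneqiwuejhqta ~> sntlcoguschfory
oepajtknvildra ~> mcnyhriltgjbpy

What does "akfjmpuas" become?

Each output is the input with this applied: shift every letter 2 places backward in the alphabet (wrapping around).
On "akfjmpuas" that produces "yidhknsyq".

yidhknsyq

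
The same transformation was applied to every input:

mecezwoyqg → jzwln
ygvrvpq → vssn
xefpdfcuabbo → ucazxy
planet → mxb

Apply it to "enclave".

bzxb

Looking at the pairs, the operation is to shift every letter 3 places backward in the alphabet (wrapping around), then keep every other character starting from the first (positions 1st, 3rd, 5th, ...).
Working it through for "enclave": intermediate "bkzixsb", final "bzxb".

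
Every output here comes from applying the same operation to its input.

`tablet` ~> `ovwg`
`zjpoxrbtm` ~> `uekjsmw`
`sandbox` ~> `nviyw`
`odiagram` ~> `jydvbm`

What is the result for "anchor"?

The pattern: shift every letter 5 places backward in the alphabet (wrapping around), then delete the last 2 characters.
Starting from "anchor": after the first operation, "vixcjm"; after the second, "vixc".
(Check on "odiagram": → "jydvbmvh" → "jydvbm" ✓)

vixc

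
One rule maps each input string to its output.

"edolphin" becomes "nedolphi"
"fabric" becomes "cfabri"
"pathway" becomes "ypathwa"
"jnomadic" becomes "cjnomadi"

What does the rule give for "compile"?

The pattern: move the last character to the front.
Applying that to "compile" gives "ecompil".

ecompil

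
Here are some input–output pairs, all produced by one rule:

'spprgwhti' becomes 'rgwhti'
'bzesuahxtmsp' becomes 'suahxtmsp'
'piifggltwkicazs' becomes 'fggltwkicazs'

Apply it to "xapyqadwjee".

yqadwjee

The transformation: delete the first 3 characters.
"xapyqadwjee" → "yqadwjee".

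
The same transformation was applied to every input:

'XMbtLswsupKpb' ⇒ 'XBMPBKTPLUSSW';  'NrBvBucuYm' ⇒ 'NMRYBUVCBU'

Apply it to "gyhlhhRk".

In each case the input is transformed by: take characters alternately from the front and the back (1st, last, 2nd, 2nd-last, ...), then convert every letter to uppercase.
For "gyhlhhRk", step one produces "gkyRhhlh"; step two turns that into "GKYRHHLH".

GKYRHHLH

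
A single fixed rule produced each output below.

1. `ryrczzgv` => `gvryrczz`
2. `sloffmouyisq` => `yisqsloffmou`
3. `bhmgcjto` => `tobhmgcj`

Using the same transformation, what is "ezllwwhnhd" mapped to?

In each case the input is transformed by: move the first 2 characters to the end (rotate left by 2), then swap the front and back halves of the string.
On "ezllwwhnhd": the first step gives "llwwhnhdez", and the second then gives "nhdezllwwh".

nhdezllwwh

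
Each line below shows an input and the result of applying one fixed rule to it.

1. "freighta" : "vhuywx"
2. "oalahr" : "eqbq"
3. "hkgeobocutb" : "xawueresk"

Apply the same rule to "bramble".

rhqcr

Each output is the input with this applied: delete the last 2 characters, then shift every letter 10 places backward in the alphabet (wrapping around).
Working it through for "bramble": intermediate "bramb", final "rhqcr".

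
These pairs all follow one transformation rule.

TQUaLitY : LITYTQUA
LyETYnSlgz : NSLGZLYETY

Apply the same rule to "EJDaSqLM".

The rule is to swap the front and back halves of the string, then convert every letter to uppercase.
On "EJDaSqLM": the first step gives "SqLMEJDa", and the second then gives "SQLMEJDA".

SQLMEJDA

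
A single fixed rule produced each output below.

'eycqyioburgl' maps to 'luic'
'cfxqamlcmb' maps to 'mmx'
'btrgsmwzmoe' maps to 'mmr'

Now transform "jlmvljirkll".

kjm

The pattern: keep one character in every 3, starting at position 3 (positions 3rd, 6th, 9th, ...), then reverse the string.
On "jlmvljirkll": the first step gives "mjk", and the second then gives "kjm".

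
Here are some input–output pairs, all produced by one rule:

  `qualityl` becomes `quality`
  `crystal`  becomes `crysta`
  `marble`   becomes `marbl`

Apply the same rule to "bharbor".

bharbo

In each case the input is transformed by: delete the last character.
On "bharbor" that produces "bharbo".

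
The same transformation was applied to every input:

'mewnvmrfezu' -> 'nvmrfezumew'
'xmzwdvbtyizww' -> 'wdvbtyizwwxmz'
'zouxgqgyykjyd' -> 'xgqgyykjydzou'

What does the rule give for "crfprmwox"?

The transformation: move the first 3 characters to the end (rotate left by 3).
Applying that to "crfprmwox" gives "prmwoxcrf".

prmwoxcrf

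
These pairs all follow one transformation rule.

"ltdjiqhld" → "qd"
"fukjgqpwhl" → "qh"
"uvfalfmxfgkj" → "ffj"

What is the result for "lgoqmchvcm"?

cc

Rule — keep one character in every 3, starting at position 3 (positions 3rd, 6th, 9th, ...), then delete the first character.
Working it through for "lgoqmchvcm": intermediate "occ", final "cc".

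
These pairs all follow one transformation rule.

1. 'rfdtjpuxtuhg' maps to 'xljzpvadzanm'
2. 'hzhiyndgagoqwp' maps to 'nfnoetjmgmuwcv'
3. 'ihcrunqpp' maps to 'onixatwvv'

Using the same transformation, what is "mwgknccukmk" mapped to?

What's happening: shift every letter 6 places forward in the alphabet (wrapping around).
On "mwgknccukmk" that produces "scmqtiiaqsq".

scmqtiiaqsq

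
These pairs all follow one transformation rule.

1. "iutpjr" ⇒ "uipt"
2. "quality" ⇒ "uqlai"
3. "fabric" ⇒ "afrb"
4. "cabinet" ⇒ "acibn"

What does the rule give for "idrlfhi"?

The transformation: delete the last 2 characters, then swap each adjacent pair of characters (1↔2, 3↔4, ...).
On "idrlfhi": the first step gives "idrlf", and the second then gives "dilrf".

dilrf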